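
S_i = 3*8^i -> [3, 24, 192, 1536, 12288]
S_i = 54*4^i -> [54, 216, 864, 3456, 13824]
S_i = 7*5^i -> [7, 35, 175, 875, 4375]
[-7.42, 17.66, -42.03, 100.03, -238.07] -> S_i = -7.42*(-2.38)^i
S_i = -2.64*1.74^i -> [-2.64, -4.59, -7.99, -13.91, -24.2]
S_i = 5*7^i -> [5, 35, 245, 1715, 12005]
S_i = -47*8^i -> [-47, -376, -3008, -24064, -192512]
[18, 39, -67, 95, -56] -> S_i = Random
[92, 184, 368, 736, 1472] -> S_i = 92*2^i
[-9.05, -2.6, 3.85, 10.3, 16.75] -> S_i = -9.05 + 6.45*i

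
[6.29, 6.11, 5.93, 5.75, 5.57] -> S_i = 6.29 + -0.18*i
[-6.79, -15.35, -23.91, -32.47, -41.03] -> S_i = -6.79 + -8.56*i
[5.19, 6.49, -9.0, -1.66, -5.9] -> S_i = Random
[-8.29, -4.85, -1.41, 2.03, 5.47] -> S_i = -8.29 + 3.44*i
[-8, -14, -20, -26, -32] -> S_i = -8 + -6*i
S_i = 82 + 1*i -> [82, 83, 84, 85, 86]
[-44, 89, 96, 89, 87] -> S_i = Random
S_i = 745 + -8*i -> [745, 737, 729, 721, 713]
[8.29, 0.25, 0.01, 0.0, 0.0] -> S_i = 8.29*0.03^i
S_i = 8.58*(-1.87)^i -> [8.58, -16.04, 30.0, -56.11, 104.92]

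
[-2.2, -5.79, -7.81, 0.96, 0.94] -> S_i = Random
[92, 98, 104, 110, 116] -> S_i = 92 + 6*i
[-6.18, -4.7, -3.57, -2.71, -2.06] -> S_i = -6.18*0.76^i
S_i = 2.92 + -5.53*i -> [2.92, -2.61, -8.14, -13.67, -19.2]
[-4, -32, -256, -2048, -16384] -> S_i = -4*8^i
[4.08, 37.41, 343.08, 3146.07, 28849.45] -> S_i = 4.08*9.17^i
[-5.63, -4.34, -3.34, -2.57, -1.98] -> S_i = -5.63*0.77^i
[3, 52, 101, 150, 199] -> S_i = 3 + 49*i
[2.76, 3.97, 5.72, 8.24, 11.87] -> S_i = 2.76*1.44^i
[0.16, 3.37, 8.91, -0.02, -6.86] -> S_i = Random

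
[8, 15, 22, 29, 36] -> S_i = 8 + 7*i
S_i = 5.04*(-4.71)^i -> [5.04, -23.74, 111.81, -526.62, 2480.36]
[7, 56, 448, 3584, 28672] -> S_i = 7*8^i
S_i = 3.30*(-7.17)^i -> [3.3, -23.66, 169.65, -1216.39, 8721.49]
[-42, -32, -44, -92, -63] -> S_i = Random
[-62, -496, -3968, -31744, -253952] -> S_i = -62*8^i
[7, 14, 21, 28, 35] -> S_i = 7 + 7*i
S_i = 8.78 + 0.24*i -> [8.78, 9.02, 9.26, 9.5, 9.74]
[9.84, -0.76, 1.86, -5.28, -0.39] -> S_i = Random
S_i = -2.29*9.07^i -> [-2.29, -20.77, -188.39, -1708.67, -15497.61]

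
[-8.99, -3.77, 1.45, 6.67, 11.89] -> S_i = -8.99 + 5.22*i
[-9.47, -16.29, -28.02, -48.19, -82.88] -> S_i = -9.47*1.72^i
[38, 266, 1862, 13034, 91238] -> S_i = 38*7^i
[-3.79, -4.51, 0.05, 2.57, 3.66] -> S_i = Random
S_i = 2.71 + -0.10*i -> [2.71, 2.61, 2.51, 2.41, 2.31]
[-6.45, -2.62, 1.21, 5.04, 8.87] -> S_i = -6.45 + 3.83*i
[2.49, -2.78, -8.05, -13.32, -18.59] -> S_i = 2.49 + -5.27*i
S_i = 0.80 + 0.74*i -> [0.8, 1.54, 2.28, 3.02, 3.76]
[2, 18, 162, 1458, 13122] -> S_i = 2*9^i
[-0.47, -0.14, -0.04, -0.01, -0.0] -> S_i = -0.47*0.30^i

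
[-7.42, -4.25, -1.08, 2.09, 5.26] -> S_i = -7.42 + 3.17*i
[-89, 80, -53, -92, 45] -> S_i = Random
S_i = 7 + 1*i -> [7, 8, 9, 10, 11]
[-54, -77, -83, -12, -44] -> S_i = Random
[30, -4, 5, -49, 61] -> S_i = Random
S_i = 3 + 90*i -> [3, 93, 183, 273, 363]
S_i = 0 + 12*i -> [0, 12, 24, 36, 48]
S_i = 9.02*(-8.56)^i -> [9.02, -77.21, 660.93, -5657.54, 48428.56]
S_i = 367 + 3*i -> [367, 370, 373, 376, 379]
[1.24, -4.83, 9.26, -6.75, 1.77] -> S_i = Random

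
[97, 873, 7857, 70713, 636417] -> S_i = 97*9^i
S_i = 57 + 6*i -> [57, 63, 69, 75, 81]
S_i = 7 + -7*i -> [7, 0, -7, -14, -21]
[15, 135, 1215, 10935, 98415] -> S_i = 15*9^i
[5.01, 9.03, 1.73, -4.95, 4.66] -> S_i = Random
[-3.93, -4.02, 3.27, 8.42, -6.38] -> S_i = Random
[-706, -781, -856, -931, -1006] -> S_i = -706 + -75*i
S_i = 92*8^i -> [92, 736, 5888, 47104, 376832]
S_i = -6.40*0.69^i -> [-6.4, -4.42, -3.05, -2.1, -1.45]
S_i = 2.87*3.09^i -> [2.87, 8.87, 27.4, 84.68, 261.65]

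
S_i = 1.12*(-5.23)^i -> [1.12, -5.86, 30.64, -160.22, 837.96]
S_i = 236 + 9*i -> [236, 245, 254, 263, 272]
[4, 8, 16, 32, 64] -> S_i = 4*2^i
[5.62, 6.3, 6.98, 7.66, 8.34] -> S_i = 5.62 + 0.68*i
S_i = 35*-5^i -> [35, -175, 875, -4375, 21875]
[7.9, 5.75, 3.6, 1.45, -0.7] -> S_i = 7.90 + -2.15*i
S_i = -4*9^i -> [-4, -36, -324, -2916, -26244]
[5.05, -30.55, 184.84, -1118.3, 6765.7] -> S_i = 5.05*(-6.05)^i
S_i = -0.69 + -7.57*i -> [-0.69, -8.26, -15.83, -23.4, -30.97]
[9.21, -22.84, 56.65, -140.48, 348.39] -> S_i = 9.21*(-2.48)^i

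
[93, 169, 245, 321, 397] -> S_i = 93 + 76*i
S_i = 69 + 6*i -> [69, 75, 81, 87, 93]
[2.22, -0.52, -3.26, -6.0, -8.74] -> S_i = 2.22 + -2.74*i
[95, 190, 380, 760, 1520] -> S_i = 95*2^i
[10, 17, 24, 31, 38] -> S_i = 10 + 7*i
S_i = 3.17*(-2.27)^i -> [3.17, -7.2, 16.33, -37.08, 84.17]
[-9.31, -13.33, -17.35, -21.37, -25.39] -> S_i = -9.31 + -4.02*i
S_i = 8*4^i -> [8, 32, 128, 512, 2048]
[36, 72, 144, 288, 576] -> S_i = 36*2^i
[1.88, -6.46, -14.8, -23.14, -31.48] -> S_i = 1.88 + -8.34*i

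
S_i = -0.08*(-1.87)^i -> [-0.08, 0.15, -0.28, 0.52, -0.98]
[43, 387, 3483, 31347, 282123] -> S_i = 43*9^i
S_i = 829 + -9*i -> [829, 820, 811, 802, 793]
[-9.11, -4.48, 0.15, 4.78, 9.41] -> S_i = -9.11 + 4.63*i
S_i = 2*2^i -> [2, 4, 8, 16, 32]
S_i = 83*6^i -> [83, 498, 2988, 17928, 107568]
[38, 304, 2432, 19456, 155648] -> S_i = 38*8^i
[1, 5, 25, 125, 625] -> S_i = 1*5^i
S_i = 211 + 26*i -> [211, 237, 263, 289, 315]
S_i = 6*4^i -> [6, 24, 96, 384, 1536]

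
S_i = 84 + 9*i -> [84, 93, 102, 111, 120]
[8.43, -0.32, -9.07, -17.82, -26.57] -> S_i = 8.43 + -8.75*i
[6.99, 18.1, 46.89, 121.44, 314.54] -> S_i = 6.99*2.59^i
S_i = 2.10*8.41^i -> [2.1, 17.66, 148.53, 1249.13, 10505.17]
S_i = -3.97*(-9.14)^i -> [-3.97, 36.29, -331.65, 3031.3, -27706.09]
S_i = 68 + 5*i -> [68, 73, 78, 83, 88]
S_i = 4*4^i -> [4, 16, 64, 256, 1024]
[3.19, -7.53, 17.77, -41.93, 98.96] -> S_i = 3.19*(-2.36)^i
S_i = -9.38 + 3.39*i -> [-9.38, -5.99, -2.6, 0.79, 4.18]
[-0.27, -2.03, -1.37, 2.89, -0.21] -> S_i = Random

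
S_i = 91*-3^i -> [91, -273, 819, -2457, 7371]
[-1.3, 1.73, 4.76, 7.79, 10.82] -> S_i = -1.30 + 3.03*i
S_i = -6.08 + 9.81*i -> [-6.08, 3.73, 13.54, 23.35, 33.16]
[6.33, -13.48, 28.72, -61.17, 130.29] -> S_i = 6.33*(-2.13)^i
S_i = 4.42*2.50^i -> [4.42, 11.05, 27.62, 69.06, 172.66]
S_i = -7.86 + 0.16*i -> [-7.86, -7.7, -7.54, -7.38, -7.22]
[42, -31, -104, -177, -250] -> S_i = 42 + -73*i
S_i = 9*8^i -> [9, 72, 576, 4608, 36864]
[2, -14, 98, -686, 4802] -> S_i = 2*-7^i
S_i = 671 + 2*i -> [671, 673, 675, 677, 679]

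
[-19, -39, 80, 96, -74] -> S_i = Random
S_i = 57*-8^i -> [57, -456, 3648, -29184, 233472]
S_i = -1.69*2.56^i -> [-1.69, -4.33, -11.08, -28.35, -72.58]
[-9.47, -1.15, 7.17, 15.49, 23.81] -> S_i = -9.47 + 8.32*i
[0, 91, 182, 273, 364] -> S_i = 0 + 91*i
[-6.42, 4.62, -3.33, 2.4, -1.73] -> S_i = -6.42*(-0.72)^i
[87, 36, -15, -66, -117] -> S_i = 87 + -51*i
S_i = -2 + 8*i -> [-2, 6, 14, 22, 30]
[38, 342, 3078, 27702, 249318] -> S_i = 38*9^i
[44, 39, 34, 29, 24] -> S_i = 44 + -5*i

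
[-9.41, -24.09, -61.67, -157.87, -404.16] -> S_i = -9.41*2.56^i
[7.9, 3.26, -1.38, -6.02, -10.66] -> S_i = 7.90 + -4.64*i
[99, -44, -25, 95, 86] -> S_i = Random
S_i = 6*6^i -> [6, 36, 216, 1296, 7776]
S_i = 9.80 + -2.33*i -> [9.8, 7.47, 5.14, 2.81, 0.48]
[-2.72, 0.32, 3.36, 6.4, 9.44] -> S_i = -2.72 + 3.04*i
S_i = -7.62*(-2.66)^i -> [-7.62, 20.27, -53.92, 143.42, -381.49]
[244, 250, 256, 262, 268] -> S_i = 244 + 6*i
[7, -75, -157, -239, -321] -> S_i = 7 + -82*i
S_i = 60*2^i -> [60, 120, 240, 480, 960]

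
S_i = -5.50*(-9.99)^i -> [-5.5, 54.94, -548.9, 5483.52, -54780.33]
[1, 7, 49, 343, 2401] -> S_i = 1*7^i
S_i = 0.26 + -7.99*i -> [0.26, -7.73, -15.72, -23.71, -31.7]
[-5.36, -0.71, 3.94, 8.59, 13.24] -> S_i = -5.36 + 4.65*i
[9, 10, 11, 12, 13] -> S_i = 9 + 1*i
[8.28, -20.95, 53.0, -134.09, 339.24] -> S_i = 8.28*(-2.53)^i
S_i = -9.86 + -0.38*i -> [-9.86, -10.24, -10.62, -11.0, -11.38]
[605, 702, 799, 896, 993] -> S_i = 605 + 97*i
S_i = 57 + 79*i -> [57, 136, 215, 294, 373]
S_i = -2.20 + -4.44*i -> [-2.2, -6.64, -11.08, -15.52, -19.96]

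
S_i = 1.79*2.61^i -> [1.79, 4.67, 12.19, 31.83, 83.06]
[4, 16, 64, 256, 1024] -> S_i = 4*4^i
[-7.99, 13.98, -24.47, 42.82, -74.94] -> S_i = -7.99*(-1.75)^i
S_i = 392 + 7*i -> [392, 399, 406, 413, 420]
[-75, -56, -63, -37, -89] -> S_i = Random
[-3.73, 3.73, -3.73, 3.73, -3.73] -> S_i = -3.73*(-1.00)^i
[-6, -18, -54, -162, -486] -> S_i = -6*3^i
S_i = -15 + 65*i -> [-15, 50, 115, 180, 245]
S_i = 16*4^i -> [16, 64, 256, 1024, 4096]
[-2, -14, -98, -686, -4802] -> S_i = -2*7^i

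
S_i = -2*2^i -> [-2, -4, -8, -16, -32]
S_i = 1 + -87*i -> [1, -86, -173, -260, -347]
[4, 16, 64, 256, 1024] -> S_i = 4*4^i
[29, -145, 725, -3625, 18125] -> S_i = 29*-5^i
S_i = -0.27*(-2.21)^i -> [-0.27, 0.6, -1.32, 2.91, -6.44]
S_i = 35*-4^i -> [35, -140, 560, -2240, 8960]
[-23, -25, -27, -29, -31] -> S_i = -23 + -2*i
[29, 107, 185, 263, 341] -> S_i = 29 + 78*i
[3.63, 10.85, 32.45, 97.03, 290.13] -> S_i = 3.63*2.99^i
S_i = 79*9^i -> [79, 711, 6399, 57591, 518319]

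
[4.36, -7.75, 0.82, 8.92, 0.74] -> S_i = Random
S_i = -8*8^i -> [-8, -64, -512, -4096, -32768]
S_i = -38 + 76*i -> [-38, 38, 114, 190, 266]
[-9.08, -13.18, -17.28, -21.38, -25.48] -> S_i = -9.08 + -4.10*i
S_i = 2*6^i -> [2, 12, 72, 432, 2592]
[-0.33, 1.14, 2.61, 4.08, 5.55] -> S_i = -0.33 + 1.47*i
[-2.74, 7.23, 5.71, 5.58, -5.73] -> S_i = Random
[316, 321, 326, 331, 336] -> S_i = 316 + 5*i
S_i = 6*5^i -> [6, 30, 150, 750, 3750]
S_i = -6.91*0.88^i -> [-6.91, -6.08, -5.35, -4.71, -4.14]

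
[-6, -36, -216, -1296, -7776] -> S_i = -6*6^i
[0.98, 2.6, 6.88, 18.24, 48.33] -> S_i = 0.98*2.65^i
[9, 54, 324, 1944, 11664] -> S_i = 9*6^i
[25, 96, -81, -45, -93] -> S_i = Random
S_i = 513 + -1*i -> [513, 512, 511, 510, 509]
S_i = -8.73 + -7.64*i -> [-8.73, -16.37, -24.01, -31.65, -39.29]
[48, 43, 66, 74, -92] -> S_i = Random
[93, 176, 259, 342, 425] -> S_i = 93 + 83*i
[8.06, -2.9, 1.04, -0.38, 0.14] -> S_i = 8.06*(-0.36)^i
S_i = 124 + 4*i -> [124, 128, 132, 136, 140]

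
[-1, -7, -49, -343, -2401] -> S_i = -1*7^i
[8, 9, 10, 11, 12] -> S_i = 8 + 1*i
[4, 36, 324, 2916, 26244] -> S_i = 4*9^i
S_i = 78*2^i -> [78, 156, 312, 624, 1248]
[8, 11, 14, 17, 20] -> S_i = 8 + 3*i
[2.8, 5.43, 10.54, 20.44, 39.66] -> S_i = 2.80*1.94^i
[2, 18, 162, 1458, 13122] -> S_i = 2*9^i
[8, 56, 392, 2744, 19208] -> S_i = 8*7^i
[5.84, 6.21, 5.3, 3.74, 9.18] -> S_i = Random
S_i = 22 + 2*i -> [22, 24, 26, 28, 30]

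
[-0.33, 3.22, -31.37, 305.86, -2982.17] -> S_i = -0.33*(-9.75)^i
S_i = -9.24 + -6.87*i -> [-9.24, -16.11, -22.98, -29.85, -36.72]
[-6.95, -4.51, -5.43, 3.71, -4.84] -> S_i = Random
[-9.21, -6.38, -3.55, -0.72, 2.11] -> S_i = -9.21 + 2.83*i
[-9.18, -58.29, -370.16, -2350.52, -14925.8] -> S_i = -9.18*6.35^i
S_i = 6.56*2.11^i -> [6.56, 13.84, 29.21, 61.62, 130.03]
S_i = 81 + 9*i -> [81, 90, 99, 108, 117]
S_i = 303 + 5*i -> [303, 308, 313, 318, 323]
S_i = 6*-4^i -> [6, -24, 96, -384, 1536]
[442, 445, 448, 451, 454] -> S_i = 442 + 3*i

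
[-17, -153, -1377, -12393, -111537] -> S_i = -17*9^i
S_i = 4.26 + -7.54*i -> [4.26, -3.28, -10.82, -18.36, -25.9]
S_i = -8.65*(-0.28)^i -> [-8.65, 2.42, -0.68, 0.19, -0.05]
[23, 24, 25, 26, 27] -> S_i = 23 + 1*i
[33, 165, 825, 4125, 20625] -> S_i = 33*5^i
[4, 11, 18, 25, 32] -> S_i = 4 + 7*i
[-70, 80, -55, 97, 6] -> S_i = Random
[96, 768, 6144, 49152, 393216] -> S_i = 96*8^i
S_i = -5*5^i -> [-5, -25, -125, -625, -3125]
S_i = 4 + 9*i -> [4, 13, 22, 31, 40]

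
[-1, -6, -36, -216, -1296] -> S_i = -1*6^i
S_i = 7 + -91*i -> [7, -84, -175, -266, -357]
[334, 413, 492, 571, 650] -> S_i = 334 + 79*i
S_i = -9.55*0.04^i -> [-9.55, -0.38, -0.02, -0.0, -0.0]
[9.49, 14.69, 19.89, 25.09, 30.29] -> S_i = 9.49 + 5.20*i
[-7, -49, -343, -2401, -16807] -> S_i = -7*7^i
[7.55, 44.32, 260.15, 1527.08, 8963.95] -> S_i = 7.55*5.87^i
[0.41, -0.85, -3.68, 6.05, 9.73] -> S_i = Random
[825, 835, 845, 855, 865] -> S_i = 825 + 10*i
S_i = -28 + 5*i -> [-28, -23, -18, -13, -8]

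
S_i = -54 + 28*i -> [-54, -26, 2, 30, 58]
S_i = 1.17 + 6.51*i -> [1.17, 7.68, 14.19, 20.7, 27.21]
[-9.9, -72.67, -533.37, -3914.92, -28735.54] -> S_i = -9.90*7.34^i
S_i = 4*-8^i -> [4, -32, 256, -2048, 16384]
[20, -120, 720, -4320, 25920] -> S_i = 20*-6^i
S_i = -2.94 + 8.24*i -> [-2.94, 5.3, 13.54, 21.78, 30.02]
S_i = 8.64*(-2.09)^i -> [8.64, -18.06, 37.74, -78.88, 164.85]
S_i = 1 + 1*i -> [1, 2, 3, 4, 5]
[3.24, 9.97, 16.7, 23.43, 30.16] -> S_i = 3.24 + 6.73*i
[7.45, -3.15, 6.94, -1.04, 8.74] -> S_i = Random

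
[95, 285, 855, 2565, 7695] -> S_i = 95*3^i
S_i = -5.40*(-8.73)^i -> [-5.4, 47.14, -411.55, 3592.83, -31365.39]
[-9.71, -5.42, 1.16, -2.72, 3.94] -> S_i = Random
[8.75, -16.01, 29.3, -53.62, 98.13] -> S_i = 8.75*(-1.83)^i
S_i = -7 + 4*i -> [-7, -3, 1, 5, 9]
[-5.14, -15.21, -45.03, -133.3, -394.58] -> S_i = -5.14*2.96^i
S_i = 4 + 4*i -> [4, 8, 12, 16, 20]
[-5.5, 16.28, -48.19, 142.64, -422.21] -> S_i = -5.50*(-2.96)^i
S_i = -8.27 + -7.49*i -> [-8.27, -15.76, -23.25, -30.74, -38.23]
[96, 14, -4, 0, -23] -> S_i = Random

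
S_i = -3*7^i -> [-3, -21, -147, -1029, -7203]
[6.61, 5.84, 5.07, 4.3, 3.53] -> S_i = 6.61 + -0.77*i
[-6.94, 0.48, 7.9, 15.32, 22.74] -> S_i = -6.94 + 7.42*i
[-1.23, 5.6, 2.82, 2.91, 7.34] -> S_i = Random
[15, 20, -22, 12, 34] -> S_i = Random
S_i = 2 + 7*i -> [2, 9, 16, 23, 30]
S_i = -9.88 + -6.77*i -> [-9.88, -16.65, -23.42, -30.19, -36.96]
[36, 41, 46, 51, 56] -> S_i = 36 + 5*i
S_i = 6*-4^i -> [6, -24, 96, -384, 1536]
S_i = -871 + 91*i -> [-871, -780, -689, -598, -507]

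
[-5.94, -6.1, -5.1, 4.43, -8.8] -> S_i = Random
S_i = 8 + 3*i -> [8, 11, 14, 17, 20]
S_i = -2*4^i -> [-2, -8, -32, -128, -512]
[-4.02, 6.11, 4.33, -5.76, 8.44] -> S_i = Random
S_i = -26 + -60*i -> [-26, -86, -146, -206, -266]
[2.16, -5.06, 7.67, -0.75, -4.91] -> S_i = Random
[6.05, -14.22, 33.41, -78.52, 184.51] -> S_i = 6.05*(-2.35)^i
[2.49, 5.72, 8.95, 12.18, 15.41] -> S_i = 2.49 + 3.23*i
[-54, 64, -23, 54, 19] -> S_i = Random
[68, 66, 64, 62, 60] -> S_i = 68 + -2*i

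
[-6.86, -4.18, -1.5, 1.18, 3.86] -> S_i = -6.86 + 2.68*i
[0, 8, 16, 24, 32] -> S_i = 0 + 8*i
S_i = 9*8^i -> [9, 72, 576, 4608, 36864]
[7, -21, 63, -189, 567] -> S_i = 7*-3^i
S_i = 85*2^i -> [85, 170, 340, 680, 1360]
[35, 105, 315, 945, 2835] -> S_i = 35*3^i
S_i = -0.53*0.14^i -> [-0.53, -0.07, -0.01, -0.0, -0.0]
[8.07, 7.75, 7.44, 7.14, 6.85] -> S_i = 8.07*0.96^i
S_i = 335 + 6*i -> [335, 341, 347, 353, 359]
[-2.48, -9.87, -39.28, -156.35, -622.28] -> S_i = -2.48*3.98^i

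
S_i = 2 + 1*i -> [2, 3, 4, 5, 6]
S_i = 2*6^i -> [2, 12, 72, 432, 2592]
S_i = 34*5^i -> [34, 170, 850, 4250, 21250]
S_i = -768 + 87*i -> [-768, -681, -594, -507, -420]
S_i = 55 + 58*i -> [55, 113, 171, 229, 287]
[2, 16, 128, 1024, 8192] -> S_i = 2*8^i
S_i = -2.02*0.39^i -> [-2.02, -0.79, -0.31, -0.12, -0.05]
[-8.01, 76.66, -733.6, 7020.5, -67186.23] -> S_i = -8.01*(-9.57)^i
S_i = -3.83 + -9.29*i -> [-3.83, -13.12, -22.41, -31.7, -40.99]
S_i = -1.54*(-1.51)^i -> [-1.54, 2.33, -3.51, 5.3, -8.01]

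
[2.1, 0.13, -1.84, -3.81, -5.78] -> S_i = 2.10 + -1.97*i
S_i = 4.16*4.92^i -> [4.16, 20.47, 100.7, 495.44, 2437.55]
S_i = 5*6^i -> [5, 30, 180, 1080, 6480]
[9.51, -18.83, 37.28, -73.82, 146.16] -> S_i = 9.51*(-1.98)^i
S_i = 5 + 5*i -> [5, 10, 15, 20, 25]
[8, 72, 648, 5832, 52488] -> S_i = 8*9^i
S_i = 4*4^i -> [4, 16, 64, 256, 1024]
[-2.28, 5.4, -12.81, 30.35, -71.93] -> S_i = -2.28*(-2.37)^i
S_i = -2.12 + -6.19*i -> [-2.12, -8.31, -14.5, -20.69, -26.88]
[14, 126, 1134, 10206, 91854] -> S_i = 14*9^i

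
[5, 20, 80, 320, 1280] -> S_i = 5*4^i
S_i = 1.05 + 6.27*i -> [1.05, 7.32, 13.59, 19.86, 26.13]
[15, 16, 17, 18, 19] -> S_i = 15 + 1*i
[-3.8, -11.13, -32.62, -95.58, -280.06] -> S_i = -3.80*2.93^i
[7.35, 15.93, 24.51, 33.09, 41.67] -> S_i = 7.35 + 8.58*i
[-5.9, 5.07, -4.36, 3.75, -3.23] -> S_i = -5.90*(-0.86)^i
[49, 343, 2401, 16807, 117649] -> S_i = 49*7^i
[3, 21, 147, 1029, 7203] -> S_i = 3*7^i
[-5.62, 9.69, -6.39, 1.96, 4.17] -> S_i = Random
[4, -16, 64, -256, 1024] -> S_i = 4*-4^i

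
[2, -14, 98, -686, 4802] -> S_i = 2*-7^i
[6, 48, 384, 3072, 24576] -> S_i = 6*8^i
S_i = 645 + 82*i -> [645, 727, 809, 891, 973]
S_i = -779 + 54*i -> [-779, -725, -671, -617, -563]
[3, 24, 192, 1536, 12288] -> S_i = 3*8^i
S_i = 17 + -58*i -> [17, -41, -99, -157, -215]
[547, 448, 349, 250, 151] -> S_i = 547 + -99*i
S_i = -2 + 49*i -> [-2, 47, 96, 145, 194]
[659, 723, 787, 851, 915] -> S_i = 659 + 64*i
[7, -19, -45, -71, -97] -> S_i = 7 + -26*i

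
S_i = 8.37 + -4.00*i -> [8.37, 4.37, 0.37, -3.63, -7.63]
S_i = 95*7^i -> [95, 665, 4655, 32585, 228095]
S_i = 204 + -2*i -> [204, 202, 200, 198, 196]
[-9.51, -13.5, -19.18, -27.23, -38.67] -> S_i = -9.51*1.42^i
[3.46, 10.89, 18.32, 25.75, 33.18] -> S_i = 3.46 + 7.43*i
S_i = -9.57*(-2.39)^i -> [-9.57, 22.87, -54.66, 130.65, -312.25]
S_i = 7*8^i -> [7, 56, 448, 3584, 28672]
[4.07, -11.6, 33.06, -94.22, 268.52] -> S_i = 4.07*(-2.85)^i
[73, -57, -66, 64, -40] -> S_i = Random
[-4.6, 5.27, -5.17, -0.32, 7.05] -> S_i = Random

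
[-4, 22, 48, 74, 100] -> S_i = -4 + 26*i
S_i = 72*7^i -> [72, 504, 3528, 24696, 172872]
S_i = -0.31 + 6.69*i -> [-0.31, 6.38, 13.07, 19.76, 26.45]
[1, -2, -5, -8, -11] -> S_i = 1 + -3*i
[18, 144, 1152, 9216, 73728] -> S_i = 18*8^i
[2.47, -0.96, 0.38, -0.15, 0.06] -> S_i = 2.47*(-0.39)^i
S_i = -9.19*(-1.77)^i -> [-9.19, 16.27, -28.79, 50.96, -90.2]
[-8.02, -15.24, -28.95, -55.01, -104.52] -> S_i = -8.02*1.90^i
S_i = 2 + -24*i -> [2, -22, -46, -70, -94]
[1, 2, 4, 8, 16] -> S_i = 1*2^i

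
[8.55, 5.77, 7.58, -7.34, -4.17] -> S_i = Random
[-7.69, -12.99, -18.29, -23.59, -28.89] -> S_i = -7.69 + -5.30*i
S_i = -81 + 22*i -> [-81, -59, -37, -15, 7]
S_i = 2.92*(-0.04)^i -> [2.92, -0.12, 0.0, -0.0, 0.0]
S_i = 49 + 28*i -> [49, 77, 105, 133, 161]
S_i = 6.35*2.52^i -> [6.35, 16.0, 40.33, 101.62, 256.08]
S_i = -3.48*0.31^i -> [-3.48, -1.08, -0.33, -0.1, -0.03]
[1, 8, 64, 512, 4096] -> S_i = 1*8^i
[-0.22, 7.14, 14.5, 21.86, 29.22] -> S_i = -0.22 + 7.36*i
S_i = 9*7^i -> [9, 63, 441, 3087, 21609]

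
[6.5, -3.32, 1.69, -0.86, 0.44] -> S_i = 6.50*(-0.51)^i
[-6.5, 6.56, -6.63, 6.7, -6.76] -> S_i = -6.50*(-1.01)^i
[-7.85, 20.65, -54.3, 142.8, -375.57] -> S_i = -7.85*(-2.63)^i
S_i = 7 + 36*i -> [7, 43, 79, 115, 151]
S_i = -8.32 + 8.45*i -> [-8.32, 0.13, 8.58, 17.03, 25.48]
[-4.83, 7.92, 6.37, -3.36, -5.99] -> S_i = Random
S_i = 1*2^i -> [1, 2, 4, 8, 16]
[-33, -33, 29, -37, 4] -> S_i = Random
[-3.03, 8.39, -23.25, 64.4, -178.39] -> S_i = -3.03*(-2.77)^i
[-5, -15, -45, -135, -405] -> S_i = -5*3^i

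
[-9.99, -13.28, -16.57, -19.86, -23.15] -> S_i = -9.99 + -3.29*i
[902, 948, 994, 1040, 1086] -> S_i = 902 + 46*i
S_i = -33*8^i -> [-33, -264, -2112, -16896, -135168]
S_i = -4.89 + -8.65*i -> [-4.89, -13.54, -22.19, -30.84, -39.49]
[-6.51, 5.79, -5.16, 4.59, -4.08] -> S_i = -6.51*(-0.89)^i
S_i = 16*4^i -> [16, 64, 256, 1024, 4096]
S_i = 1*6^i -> [1, 6, 36, 216, 1296]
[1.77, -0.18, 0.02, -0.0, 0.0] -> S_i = 1.77*(-0.10)^i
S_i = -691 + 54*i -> [-691, -637, -583, -529, -475]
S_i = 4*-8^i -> [4, -32, 256, -2048, 16384]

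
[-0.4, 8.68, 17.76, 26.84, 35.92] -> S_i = -0.40 + 9.08*i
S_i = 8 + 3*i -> [8, 11, 14, 17, 20]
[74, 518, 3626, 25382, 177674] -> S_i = 74*7^i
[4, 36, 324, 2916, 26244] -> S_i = 4*9^i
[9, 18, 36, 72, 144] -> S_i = 9*2^i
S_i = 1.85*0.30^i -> [1.85, 0.56, 0.17, 0.05, 0.01]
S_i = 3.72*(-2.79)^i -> [3.72, -10.38, 28.96, -80.79, 225.4]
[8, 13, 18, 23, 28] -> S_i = 8 + 5*i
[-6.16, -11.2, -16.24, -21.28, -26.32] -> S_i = -6.16 + -5.04*i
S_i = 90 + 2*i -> [90, 92, 94, 96, 98]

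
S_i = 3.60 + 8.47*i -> [3.6, 12.07, 20.54, 29.01, 37.48]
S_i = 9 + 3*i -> [9, 12, 15, 18, 21]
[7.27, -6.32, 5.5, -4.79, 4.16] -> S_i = 7.27*(-0.87)^i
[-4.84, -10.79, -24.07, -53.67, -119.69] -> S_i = -4.84*2.23^i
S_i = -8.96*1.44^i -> [-8.96, -12.9, -18.58, -26.75, -38.53]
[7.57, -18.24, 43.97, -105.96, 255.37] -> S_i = 7.57*(-2.41)^i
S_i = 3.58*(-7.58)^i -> [3.58, -27.14, 205.69, -1559.16, 11818.43]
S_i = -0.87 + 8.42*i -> [-0.87, 7.55, 15.97, 24.39, 32.81]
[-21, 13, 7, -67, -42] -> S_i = Random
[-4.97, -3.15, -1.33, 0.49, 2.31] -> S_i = -4.97 + 1.82*i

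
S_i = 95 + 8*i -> [95, 103, 111, 119, 127]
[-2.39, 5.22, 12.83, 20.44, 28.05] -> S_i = -2.39 + 7.61*i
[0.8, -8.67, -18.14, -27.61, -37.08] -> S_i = 0.80 + -9.47*i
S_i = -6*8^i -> [-6, -48, -384, -3072, -24576]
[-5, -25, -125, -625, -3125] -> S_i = -5*5^i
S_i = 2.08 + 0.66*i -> [2.08, 2.74, 3.4, 4.06, 4.72]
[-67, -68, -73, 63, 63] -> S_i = Random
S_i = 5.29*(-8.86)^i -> [5.29, -46.87, 415.26, -3679.23, 32597.97]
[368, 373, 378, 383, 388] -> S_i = 368 + 5*i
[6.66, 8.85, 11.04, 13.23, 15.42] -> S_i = 6.66 + 2.19*i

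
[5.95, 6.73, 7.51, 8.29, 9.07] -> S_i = 5.95 + 0.78*i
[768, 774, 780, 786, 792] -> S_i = 768 + 6*i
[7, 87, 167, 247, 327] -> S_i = 7 + 80*i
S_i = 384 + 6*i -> [384, 390, 396, 402, 408]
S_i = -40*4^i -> [-40, -160, -640, -2560, -10240]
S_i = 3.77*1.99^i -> [3.77, 7.5, 14.93, 29.71, 59.12]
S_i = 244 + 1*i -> [244, 245, 246, 247, 248]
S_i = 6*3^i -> [6, 18, 54, 162, 486]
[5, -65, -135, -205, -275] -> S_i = 5 + -70*i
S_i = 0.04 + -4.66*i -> [0.04, -4.62, -9.28, -13.94, -18.6]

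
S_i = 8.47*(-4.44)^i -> [8.47, -37.61, 166.97, -741.37, 3291.66]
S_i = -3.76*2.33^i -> [-3.76, -8.76, -20.41, -47.56, -110.82]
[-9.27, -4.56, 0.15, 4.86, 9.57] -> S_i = -9.27 + 4.71*i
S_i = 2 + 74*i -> [2, 76, 150, 224, 298]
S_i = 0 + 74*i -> [0, 74, 148, 222, 296]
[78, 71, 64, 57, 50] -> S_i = 78 + -7*i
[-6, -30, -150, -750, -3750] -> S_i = -6*5^i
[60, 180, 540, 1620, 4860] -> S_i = 60*3^i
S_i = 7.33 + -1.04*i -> [7.33, 6.29, 5.25, 4.21, 3.17]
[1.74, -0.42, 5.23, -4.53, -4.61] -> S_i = Random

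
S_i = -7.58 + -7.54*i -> [-7.58, -15.12, -22.66, -30.2, -37.74]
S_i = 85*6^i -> [85, 510, 3060, 18360, 110160]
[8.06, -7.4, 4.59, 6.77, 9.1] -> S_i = Random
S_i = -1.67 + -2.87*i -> [-1.67, -4.54, -7.41, -10.28, -13.15]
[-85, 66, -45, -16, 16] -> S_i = Random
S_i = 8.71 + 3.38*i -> [8.71, 12.09, 15.47, 18.85, 22.23]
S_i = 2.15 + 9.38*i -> [2.15, 11.53, 20.91, 30.29, 39.67]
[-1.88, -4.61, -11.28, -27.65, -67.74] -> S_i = -1.88*2.45^i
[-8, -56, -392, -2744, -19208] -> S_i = -8*7^i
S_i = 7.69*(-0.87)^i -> [7.69, -6.69, 5.82, -5.06, 4.41]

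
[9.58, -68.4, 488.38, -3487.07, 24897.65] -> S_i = 9.58*(-7.14)^i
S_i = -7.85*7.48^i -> [-7.85, -58.72, -439.21, -3285.3, -24574.01]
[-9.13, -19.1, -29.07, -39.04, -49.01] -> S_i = -9.13 + -9.97*i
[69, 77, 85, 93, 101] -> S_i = 69 + 8*i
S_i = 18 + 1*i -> [18, 19, 20, 21, 22]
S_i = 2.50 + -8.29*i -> [2.5, -5.79, -14.08, -22.37, -30.66]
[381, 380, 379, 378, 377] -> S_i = 381 + -1*i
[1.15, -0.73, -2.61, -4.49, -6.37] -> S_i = 1.15 + -1.88*i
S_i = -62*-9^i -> [-62, 558, -5022, 45198, -406782]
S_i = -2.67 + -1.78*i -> [-2.67, -4.45, -6.23, -8.01, -9.79]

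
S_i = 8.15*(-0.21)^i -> [8.15, -1.71, 0.36, -0.08, 0.02]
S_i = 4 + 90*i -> [4, 94, 184, 274, 364]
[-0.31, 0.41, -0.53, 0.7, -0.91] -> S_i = -0.31*(-1.31)^i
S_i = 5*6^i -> [5, 30, 180, 1080, 6480]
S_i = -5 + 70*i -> [-5, 65, 135, 205, 275]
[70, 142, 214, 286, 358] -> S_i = 70 + 72*i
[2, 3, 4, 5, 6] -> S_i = 2 + 1*i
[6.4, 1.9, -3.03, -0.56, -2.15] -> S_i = Random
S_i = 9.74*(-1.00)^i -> [9.74, -9.74, 9.74, -9.74, 9.74]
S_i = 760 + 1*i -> [760, 761, 762, 763, 764]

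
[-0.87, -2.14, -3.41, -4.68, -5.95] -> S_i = -0.87 + -1.27*i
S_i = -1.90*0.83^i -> [-1.9, -1.58, -1.31, -1.09, -0.9]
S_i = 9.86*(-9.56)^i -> [9.86, -94.26, 901.14, -8614.91, 82358.51]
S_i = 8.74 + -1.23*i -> [8.74, 7.51, 6.28, 5.05, 3.82]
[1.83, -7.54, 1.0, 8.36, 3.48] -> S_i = Random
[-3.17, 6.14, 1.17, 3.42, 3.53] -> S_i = Random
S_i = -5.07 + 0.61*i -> [-5.07, -4.46, -3.85, -3.24, -2.63]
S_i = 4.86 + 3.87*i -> [4.86, 8.73, 12.6, 16.47, 20.34]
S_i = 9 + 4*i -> [9, 13, 17, 21, 25]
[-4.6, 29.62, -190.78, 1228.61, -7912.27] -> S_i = -4.60*(-6.44)^i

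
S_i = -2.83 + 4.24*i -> [-2.83, 1.41, 5.65, 9.89, 14.13]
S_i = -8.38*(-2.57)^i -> [-8.38, 21.54, -55.35, 142.25, -365.58]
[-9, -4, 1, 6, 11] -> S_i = -9 + 5*i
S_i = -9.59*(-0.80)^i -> [-9.59, 7.67, -6.14, 4.91, -3.93]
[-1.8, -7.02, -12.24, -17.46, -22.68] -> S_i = -1.80 + -5.22*i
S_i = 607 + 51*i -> [607, 658, 709, 760, 811]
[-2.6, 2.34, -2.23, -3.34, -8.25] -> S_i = Random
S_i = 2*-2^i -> [2, -4, 8, -16, 32]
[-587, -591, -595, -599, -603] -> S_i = -587 + -4*i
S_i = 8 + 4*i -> [8, 12, 16, 20, 24]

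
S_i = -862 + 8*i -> [-862, -854, -846, -838, -830]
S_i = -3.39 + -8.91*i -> [-3.39, -12.3, -21.21, -30.12, -39.03]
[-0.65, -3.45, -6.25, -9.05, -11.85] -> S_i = -0.65 + -2.80*i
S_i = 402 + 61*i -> [402, 463, 524, 585, 646]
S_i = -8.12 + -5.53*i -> [-8.12, -13.65, -19.18, -24.71, -30.24]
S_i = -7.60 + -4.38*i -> [-7.6, -11.98, -16.36, -20.74, -25.12]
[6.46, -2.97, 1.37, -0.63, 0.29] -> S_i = 6.46*(-0.46)^i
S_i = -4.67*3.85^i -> [-4.67, -17.98, -69.22, -266.5, -1026.03]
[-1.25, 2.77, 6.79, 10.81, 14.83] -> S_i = -1.25 + 4.02*i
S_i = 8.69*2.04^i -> [8.69, 17.73, 36.16, 73.78, 150.5]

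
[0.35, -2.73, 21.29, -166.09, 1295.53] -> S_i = 0.35*(-7.80)^i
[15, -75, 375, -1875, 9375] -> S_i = 15*-5^i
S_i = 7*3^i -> [7, 21, 63, 189, 567]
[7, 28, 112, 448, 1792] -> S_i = 7*4^i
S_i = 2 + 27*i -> [2, 29, 56, 83, 110]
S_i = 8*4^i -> [8, 32, 128, 512, 2048]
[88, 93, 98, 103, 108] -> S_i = 88 + 5*i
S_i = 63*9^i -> [63, 567, 5103, 45927, 413343]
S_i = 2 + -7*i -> [2, -5, -12, -19, -26]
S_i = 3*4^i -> [3, 12, 48, 192, 768]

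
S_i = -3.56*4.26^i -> [-3.56, -15.17, -64.61, -275.22, -1172.43]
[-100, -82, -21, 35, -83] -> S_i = Random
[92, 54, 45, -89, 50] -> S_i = Random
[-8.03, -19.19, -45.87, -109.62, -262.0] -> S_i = -8.03*2.39^i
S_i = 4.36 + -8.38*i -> [4.36, -4.02, -12.4, -20.78, -29.16]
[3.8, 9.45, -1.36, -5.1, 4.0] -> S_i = Random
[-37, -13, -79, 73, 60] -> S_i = Random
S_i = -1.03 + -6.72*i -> [-1.03, -7.75, -14.47, -21.19, -27.91]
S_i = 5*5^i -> [5, 25, 125, 625, 3125]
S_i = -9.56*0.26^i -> [-9.56, -2.49, -0.65, -0.17, -0.04]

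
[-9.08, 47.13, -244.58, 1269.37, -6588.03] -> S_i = -9.08*(-5.19)^i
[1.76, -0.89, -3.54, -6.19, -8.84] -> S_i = 1.76 + -2.65*i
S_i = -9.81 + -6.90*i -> [-9.81, -16.71, -23.61, -30.51, -37.41]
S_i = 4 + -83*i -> [4, -79, -162, -245, -328]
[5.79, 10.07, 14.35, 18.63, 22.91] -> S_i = 5.79 + 4.28*i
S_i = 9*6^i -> [9, 54, 324, 1944, 11664]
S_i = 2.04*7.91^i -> [2.04, 16.14, 127.64, 1009.62, 7986.12]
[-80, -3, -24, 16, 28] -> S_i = Random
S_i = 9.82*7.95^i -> [9.82, 78.07, 620.65, 4934.16, 39226.54]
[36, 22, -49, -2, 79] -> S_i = Random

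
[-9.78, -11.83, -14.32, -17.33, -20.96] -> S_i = -9.78*1.21^i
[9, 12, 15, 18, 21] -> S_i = 9 + 3*i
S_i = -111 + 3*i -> [-111, -108, -105, -102, -99]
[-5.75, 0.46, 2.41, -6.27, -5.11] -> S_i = Random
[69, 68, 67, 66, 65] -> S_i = 69 + -1*i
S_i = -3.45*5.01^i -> [-3.45, -17.28, -86.6, -433.84, -2173.55]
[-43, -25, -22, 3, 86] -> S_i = Random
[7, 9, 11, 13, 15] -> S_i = 7 + 2*i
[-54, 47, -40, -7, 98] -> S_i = Random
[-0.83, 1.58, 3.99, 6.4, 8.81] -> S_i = -0.83 + 2.41*i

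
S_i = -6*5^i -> [-6, -30, -150, -750, -3750]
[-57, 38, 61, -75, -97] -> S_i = Random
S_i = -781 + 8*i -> [-781, -773, -765, -757, -749]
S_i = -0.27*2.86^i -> [-0.27, -0.77, -2.21, -6.32, -18.06]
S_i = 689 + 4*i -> [689, 693, 697, 701, 705]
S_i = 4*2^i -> [4, 8, 16, 32, 64]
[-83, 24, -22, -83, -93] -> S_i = Random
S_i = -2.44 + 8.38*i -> [-2.44, 5.94, 14.32, 22.7, 31.08]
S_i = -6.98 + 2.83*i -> [-6.98, -4.15, -1.32, 1.51, 4.34]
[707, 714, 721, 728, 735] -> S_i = 707 + 7*i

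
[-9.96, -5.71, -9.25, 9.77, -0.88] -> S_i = Random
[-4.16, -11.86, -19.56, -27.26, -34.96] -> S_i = -4.16 + -7.70*i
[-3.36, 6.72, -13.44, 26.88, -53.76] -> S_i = -3.36*(-2.00)^i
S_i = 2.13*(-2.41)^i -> [2.13, -5.13, 12.37, -29.81, 71.85]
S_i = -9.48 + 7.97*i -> [-9.48, -1.51, 6.46, 14.43, 22.4]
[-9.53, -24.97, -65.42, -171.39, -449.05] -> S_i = -9.53*2.62^i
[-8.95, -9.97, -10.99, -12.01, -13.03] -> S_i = -8.95 + -1.02*i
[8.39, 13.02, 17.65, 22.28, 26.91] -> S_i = 8.39 + 4.63*i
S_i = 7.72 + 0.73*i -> [7.72, 8.45, 9.18, 9.91, 10.64]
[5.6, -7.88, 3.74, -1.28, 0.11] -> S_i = Random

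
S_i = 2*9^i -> [2, 18, 162, 1458, 13122]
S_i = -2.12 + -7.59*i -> [-2.12, -9.71, -17.3, -24.89, -32.48]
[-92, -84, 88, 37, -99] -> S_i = Random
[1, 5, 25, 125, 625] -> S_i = 1*5^i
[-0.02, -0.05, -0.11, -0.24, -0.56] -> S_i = -0.02*2.30^i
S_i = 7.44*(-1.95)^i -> [7.44, -14.51, 28.29, -55.17, 107.58]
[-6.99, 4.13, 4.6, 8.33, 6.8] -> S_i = Random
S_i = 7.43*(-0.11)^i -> [7.43, -0.82, 0.09, -0.01, 0.0]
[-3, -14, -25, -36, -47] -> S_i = -3 + -11*i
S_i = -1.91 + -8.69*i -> [-1.91, -10.6, -19.29, -27.98, -36.67]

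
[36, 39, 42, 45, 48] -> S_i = 36 + 3*i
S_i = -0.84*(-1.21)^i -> [-0.84, 1.02, -1.23, 1.49, -1.8]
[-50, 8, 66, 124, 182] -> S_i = -50 + 58*i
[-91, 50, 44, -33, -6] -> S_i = Random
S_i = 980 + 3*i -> [980, 983, 986, 989, 992]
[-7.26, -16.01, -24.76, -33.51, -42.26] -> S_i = -7.26 + -8.75*i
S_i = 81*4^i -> [81, 324, 1296, 5184, 20736]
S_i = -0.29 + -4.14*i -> [-0.29, -4.43, -8.57, -12.71, -16.85]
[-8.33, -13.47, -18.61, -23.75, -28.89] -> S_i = -8.33 + -5.14*i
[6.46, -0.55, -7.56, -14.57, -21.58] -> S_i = 6.46 + -7.01*i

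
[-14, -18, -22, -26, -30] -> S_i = -14 + -4*i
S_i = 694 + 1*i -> [694, 695, 696, 697, 698]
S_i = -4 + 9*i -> [-4, 5, 14, 23, 32]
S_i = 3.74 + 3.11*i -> [3.74, 6.85, 9.96, 13.07, 16.18]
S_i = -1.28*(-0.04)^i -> [-1.28, 0.05, -0.0, 0.0, -0.0]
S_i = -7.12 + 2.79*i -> [-7.12, -4.33, -1.54, 1.25, 4.04]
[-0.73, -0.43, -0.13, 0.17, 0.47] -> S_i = -0.73 + 0.30*i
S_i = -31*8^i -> [-31, -248, -1984, -15872, -126976]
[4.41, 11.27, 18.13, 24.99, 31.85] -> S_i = 4.41 + 6.86*i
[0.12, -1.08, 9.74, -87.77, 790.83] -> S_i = 0.12*(-9.01)^i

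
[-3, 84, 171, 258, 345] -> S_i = -3 + 87*i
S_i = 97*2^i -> [97, 194, 388, 776, 1552]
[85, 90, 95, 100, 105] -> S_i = 85 + 5*i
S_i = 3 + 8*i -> [3, 11, 19, 27, 35]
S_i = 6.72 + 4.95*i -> [6.72, 11.67, 16.62, 21.57, 26.52]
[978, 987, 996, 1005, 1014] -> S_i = 978 + 9*i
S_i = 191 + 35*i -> [191, 226, 261, 296, 331]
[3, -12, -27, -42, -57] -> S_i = 3 + -15*i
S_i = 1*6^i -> [1, 6, 36, 216, 1296]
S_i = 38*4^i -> [38, 152, 608, 2432, 9728]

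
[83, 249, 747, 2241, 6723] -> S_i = 83*3^i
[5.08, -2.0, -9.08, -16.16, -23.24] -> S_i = 5.08 + -7.08*i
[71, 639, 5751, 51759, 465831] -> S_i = 71*9^i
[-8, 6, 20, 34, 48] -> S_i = -8 + 14*i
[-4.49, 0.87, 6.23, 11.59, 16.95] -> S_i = -4.49 + 5.36*i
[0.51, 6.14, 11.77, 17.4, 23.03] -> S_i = 0.51 + 5.63*i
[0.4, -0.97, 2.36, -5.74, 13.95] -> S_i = 0.40*(-2.43)^i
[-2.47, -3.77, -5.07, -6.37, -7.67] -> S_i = -2.47 + -1.30*i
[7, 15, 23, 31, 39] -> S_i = 7 + 8*i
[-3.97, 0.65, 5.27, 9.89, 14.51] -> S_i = -3.97 + 4.62*i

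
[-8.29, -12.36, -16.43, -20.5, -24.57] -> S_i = -8.29 + -4.07*i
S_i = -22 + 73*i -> [-22, 51, 124, 197, 270]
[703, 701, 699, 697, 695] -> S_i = 703 + -2*i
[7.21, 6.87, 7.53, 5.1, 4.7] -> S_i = Random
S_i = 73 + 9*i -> [73, 82, 91, 100, 109]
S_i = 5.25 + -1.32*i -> [5.25, 3.93, 2.61, 1.29, -0.03]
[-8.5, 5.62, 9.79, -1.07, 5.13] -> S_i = Random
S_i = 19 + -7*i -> [19, 12, 5, -2, -9]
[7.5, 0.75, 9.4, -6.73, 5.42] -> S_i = Random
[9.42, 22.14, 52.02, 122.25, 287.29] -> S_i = 9.42*2.35^i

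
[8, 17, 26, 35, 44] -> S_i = 8 + 9*i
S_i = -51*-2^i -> [-51, 102, -204, 408, -816]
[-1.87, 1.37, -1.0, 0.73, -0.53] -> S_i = -1.87*(-0.73)^i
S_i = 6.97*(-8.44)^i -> [6.97, -58.83, 496.5, -4190.44, 35367.35]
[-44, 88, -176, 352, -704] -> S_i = -44*-2^i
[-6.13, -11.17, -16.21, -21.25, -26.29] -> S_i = -6.13 + -5.04*i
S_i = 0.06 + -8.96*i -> [0.06, -8.9, -17.86, -26.82, -35.78]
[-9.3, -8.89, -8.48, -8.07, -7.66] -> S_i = -9.30 + 0.41*i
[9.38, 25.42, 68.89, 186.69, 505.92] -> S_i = 9.38*2.71^i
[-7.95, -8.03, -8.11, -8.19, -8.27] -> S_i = -7.95*1.01^i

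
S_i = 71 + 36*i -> [71, 107, 143, 179, 215]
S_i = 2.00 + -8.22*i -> [2.0, -6.22, -14.44, -22.66, -30.88]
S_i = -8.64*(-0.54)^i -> [-8.64, 4.67, -2.52, 1.36, -0.73]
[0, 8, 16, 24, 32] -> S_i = 0 + 8*i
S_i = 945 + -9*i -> [945, 936, 927, 918, 909]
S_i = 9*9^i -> [9, 81, 729, 6561, 59049]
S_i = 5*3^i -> [5, 15, 45, 135, 405]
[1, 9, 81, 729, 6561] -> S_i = 1*9^i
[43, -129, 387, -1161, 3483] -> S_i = 43*-3^i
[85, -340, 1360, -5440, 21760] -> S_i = 85*-4^i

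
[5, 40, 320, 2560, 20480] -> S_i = 5*8^i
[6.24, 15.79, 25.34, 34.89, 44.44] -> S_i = 6.24 + 9.55*i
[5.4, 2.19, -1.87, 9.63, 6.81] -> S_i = Random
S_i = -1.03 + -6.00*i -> [-1.03, -7.03, -13.03, -19.03, -25.03]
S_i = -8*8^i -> [-8, -64, -512, -4096, -32768]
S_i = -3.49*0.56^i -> [-3.49, -1.95, -1.09, -0.61, -0.34]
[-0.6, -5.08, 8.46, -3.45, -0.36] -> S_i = Random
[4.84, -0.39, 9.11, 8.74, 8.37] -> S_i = Random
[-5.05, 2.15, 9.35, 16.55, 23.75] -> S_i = -5.05 + 7.20*i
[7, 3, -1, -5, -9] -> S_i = 7 + -4*i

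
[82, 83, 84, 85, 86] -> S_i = 82 + 1*i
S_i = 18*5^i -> [18, 90, 450, 2250, 11250]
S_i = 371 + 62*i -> [371, 433, 495, 557, 619]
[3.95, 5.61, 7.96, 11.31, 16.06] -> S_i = 3.95*1.42^i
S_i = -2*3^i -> [-2, -6, -18, -54, -162]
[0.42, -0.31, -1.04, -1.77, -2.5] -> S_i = 0.42 + -0.73*i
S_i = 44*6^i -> [44, 264, 1584, 9504, 57024]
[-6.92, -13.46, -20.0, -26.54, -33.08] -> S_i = -6.92 + -6.54*i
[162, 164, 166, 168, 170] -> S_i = 162 + 2*i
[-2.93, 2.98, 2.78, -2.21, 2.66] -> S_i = Random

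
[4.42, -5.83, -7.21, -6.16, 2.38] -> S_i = Random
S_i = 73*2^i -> [73, 146, 292, 584, 1168]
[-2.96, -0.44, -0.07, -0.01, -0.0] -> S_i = -2.96*0.15^i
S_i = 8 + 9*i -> [8, 17, 26, 35, 44]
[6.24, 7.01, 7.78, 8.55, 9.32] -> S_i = 6.24 + 0.77*i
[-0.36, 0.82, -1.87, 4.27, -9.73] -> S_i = -0.36*(-2.28)^i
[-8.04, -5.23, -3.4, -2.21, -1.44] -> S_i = -8.04*0.65^i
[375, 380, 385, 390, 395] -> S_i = 375 + 5*i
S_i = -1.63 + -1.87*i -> [-1.63, -3.5, -5.37, -7.24, -9.11]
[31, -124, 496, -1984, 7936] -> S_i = 31*-4^i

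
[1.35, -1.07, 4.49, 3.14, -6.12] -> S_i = Random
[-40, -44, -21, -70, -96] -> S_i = Random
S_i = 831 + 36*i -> [831, 867, 903, 939, 975]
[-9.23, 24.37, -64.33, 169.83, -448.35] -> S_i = -9.23*(-2.64)^i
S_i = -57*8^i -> [-57, -456, -3648, -29184, -233472]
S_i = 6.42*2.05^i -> [6.42, 13.16, 26.98, 55.31, 113.38]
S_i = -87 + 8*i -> [-87, -79, -71, -63, -55]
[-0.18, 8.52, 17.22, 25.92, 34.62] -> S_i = -0.18 + 8.70*i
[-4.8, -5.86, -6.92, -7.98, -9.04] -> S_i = -4.80 + -1.06*i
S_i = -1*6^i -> [-1, -6, -36, -216, -1296]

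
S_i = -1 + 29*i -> [-1, 28, 57, 86, 115]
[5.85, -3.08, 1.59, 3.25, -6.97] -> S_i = Random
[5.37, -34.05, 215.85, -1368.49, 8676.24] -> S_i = 5.37*(-6.34)^i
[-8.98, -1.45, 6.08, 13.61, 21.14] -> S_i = -8.98 + 7.53*i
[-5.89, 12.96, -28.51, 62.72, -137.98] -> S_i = -5.89*(-2.20)^i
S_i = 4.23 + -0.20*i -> [4.23, 4.03, 3.83, 3.63, 3.43]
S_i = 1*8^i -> [1, 8, 64, 512, 4096]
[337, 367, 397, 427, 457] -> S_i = 337 + 30*i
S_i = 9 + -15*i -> [9, -6, -21, -36, -51]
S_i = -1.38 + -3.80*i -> [-1.38, -5.18, -8.98, -12.78, -16.58]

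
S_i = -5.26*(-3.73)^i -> [-5.26, 19.62, -73.18, 272.97, -1018.17]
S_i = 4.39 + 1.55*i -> [4.39, 5.94, 7.49, 9.04, 10.59]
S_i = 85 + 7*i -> [85, 92, 99, 106, 113]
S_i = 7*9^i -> [7, 63, 567, 5103, 45927]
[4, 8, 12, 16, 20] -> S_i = 4 + 4*i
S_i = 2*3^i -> [2, 6, 18, 54, 162]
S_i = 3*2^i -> [3, 6, 12, 24, 48]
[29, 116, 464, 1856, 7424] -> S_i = 29*4^i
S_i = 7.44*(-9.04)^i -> [7.44, -67.26, 608.01, -5496.4, 49687.44]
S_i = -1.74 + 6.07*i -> [-1.74, 4.33, 10.4, 16.47, 22.54]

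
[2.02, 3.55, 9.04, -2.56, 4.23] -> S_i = Random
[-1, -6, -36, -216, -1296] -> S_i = -1*6^i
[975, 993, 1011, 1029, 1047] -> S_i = 975 + 18*i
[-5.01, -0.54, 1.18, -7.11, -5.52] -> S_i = Random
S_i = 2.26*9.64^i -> [2.26, 21.79, 210.02, 2024.6, 19517.16]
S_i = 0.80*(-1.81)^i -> [0.8, -1.45, 2.62, -4.74, 8.59]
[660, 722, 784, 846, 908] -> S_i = 660 + 62*i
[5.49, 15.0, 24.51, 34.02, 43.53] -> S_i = 5.49 + 9.51*i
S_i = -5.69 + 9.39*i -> [-5.69, 3.7, 13.09, 22.48, 31.87]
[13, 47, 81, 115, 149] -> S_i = 13 + 34*i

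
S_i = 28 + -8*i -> [28, 20, 12, 4, -4]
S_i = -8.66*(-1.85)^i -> [-8.66, 16.02, -29.64, 54.83, -101.44]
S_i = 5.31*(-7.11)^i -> [5.31, -37.75, 268.43, -1908.55, 13569.78]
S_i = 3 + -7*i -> [3, -4, -11, -18, -25]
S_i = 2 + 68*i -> [2, 70, 138, 206, 274]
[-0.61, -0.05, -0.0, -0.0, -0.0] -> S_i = -0.61*0.08^i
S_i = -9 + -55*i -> [-9, -64, -119, -174, -229]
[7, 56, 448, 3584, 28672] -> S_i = 7*8^i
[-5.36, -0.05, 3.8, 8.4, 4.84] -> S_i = Random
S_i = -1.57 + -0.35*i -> [-1.57, -1.92, -2.27, -2.62, -2.97]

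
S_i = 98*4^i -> [98, 392, 1568, 6272, 25088]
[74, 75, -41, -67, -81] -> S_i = Random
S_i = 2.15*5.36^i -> [2.15, 11.52, 61.77, 331.08, 1774.59]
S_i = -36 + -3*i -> [-36, -39, -42, -45, -48]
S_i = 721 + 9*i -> [721, 730, 739, 748, 757]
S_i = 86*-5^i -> [86, -430, 2150, -10750, 53750]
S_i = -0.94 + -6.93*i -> [-0.94, -7.87, -14.8, -21.73, -28.66]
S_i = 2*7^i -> [2, 14, 98, 686, 4802]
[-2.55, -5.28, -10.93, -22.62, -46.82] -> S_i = -2.55*2.07^i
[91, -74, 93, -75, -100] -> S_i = Random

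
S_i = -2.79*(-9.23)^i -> [-2.79, 25.75, -237.69, 2193.86, -20249.35]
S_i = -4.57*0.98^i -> [-4.57, -4.48, -4.39, -4.3, -4.22]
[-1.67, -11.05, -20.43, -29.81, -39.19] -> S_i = -1.67 + -9.38*i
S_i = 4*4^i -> [4, 16, 64, 256, 1024]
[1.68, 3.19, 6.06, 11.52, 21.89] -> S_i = 1.68*1.90^i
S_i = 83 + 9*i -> [83, 92, 101, 110, 119]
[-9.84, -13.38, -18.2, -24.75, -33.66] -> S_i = -9.84*1.36^i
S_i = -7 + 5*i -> [-7, -2, 3, 8, 13]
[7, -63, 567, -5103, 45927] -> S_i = 7*-9^i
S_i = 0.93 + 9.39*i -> [0.93, 10.32, 19.71, 29.1, 38.49]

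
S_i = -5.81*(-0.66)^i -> [-5.81, 3.83, -2.53, 1.67, -1.1]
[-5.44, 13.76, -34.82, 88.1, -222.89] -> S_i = -5.44*(-2.53)^i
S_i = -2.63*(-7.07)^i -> [-2.63, 18.59, -131.46, 929.42, -6571.03]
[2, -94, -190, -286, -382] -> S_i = 2 + -96*i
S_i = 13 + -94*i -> [13, -81, -175, -269, -363]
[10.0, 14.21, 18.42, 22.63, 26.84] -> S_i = 10.00 + 4.21*i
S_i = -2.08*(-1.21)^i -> [-2.08, 2.52, -3.05, 3.68, -4.46]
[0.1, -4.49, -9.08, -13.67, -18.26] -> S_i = 0.10 + -4.59*i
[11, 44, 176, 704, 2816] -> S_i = 11*4^i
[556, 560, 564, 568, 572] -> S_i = 556 + 4*i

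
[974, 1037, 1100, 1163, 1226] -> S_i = 974 + 63*i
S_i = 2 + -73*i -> [2, -71, -144, -217, -290]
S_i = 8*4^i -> [8, 32, 128, 512, 2048]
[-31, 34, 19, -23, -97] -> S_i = Random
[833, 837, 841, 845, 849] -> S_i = 833 + 4*i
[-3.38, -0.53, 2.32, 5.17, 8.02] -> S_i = -3.38 + 2.85*i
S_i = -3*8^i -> [-3, -24, -192, -1536, -12288]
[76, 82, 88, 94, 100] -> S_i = 76 + 6*i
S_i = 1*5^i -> [1, 5, 25, 125, 625]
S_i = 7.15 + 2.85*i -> [7.15, 10.0, 12.85, 15.7, 18.55]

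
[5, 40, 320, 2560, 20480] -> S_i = 5*8^i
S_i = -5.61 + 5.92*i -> [-5.61, 0.31, 6.23, 12.15, 18.07]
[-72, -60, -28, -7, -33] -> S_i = Random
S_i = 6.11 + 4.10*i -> [6.11, 10.21, 14.31, 18.41, 22.51]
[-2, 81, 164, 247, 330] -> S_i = -2 + 83*i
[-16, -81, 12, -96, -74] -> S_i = Random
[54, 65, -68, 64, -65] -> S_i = Random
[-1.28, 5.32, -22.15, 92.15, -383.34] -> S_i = -1.28*(-4.16)^i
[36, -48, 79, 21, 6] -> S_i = Random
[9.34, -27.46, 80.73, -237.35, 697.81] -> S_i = 9.34*(-2.94)^i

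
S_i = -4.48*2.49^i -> [-4.48, -11.16, -27.78, -69.16, -172.22]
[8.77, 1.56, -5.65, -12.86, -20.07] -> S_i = 8.77 + -7.21*i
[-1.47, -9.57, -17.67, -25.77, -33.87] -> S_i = -1.47 + -8.10*i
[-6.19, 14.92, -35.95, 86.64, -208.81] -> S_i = -6.19*(-2.41)^i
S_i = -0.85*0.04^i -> [-0.85, -0.03, -0.0, -0.0, -0.0]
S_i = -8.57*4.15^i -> [-8.57, -35.57, -147.6, -612.53, -2541.99]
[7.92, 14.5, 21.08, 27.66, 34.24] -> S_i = 7.92 + 6.58*i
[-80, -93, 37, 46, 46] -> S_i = Random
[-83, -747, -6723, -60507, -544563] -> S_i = -83*9^i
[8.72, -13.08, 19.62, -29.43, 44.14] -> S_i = 8.72*(-1.50)^i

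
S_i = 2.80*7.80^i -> [2.8, 21.84, 170.35, 1328.75, 10364.22]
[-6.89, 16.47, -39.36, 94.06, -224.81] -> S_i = -6.89*(-2.39)^i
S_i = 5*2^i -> [5, 10, 20, 40, 80]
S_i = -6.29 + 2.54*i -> [-6.29, -3.75, -1.21, 1.33, 3.87]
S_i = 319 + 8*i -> [319, 327, 335, 343, 351]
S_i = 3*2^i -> [3, 6, 12, 24, 48]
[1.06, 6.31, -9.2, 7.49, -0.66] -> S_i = Random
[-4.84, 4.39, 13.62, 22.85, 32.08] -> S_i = -4.84 + 9.23*i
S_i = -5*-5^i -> [-5, 25, -125, 625, -3125]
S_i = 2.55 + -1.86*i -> [2.55, 0.69, -1.17, -3.03, -4.89]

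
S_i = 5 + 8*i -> [5, 13, 21, 29, 37]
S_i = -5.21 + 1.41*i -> [-5.21, -3.8, -2.39, -0.98, 0.43]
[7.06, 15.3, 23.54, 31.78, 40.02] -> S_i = 7.06 + 8.24*i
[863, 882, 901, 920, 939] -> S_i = 863 + 19*i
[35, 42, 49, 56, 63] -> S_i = 35 + 7*i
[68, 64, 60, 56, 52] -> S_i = 68 + -4*i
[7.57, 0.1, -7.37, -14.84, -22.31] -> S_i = 7.57 + -7.47*i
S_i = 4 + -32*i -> [4, -28, -60, -92, -124]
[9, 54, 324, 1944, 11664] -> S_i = 9*6^i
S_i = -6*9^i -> [-6, -54, -486, -4374, -39366]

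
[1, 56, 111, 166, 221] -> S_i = 1 + 55*i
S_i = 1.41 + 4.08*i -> [1.41, 5.49, 9.57, 13.65, 17.73]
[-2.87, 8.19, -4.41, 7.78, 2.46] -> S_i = Random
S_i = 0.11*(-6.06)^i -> [0.11, -0.67, 4.04, -24.48, 148.35]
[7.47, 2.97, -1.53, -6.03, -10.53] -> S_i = 7.47 + -4.50*i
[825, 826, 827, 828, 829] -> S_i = 825 + 1*i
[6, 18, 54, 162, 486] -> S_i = 6*3^i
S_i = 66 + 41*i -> [66, 107, 148, 189, 230]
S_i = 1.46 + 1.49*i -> [1.46, 2.95, 4.44, 5.93, 7.42]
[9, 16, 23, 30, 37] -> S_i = 9 + 7*i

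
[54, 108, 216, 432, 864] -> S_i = 54*2^i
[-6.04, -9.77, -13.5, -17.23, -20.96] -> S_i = -6.04 + -3.73*i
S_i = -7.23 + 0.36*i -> [-7.23, -6.87, -6.51, -6.15, -5.79]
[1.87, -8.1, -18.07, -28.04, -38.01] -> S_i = 1.87 + -9.97*i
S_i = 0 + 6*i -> [0, 6, 12, 18, 24]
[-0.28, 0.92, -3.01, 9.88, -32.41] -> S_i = -0.28*(-3.28)^i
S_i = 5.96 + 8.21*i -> [5.96, 14.17, 22.38, 30.59, 38.8]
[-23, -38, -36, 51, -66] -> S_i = Random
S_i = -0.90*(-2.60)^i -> [-0.9, 2.34, -6.08, 15.82, -41.13]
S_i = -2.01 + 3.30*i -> [-2.01, 1.29, 4.59, 7.89, 11.19]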